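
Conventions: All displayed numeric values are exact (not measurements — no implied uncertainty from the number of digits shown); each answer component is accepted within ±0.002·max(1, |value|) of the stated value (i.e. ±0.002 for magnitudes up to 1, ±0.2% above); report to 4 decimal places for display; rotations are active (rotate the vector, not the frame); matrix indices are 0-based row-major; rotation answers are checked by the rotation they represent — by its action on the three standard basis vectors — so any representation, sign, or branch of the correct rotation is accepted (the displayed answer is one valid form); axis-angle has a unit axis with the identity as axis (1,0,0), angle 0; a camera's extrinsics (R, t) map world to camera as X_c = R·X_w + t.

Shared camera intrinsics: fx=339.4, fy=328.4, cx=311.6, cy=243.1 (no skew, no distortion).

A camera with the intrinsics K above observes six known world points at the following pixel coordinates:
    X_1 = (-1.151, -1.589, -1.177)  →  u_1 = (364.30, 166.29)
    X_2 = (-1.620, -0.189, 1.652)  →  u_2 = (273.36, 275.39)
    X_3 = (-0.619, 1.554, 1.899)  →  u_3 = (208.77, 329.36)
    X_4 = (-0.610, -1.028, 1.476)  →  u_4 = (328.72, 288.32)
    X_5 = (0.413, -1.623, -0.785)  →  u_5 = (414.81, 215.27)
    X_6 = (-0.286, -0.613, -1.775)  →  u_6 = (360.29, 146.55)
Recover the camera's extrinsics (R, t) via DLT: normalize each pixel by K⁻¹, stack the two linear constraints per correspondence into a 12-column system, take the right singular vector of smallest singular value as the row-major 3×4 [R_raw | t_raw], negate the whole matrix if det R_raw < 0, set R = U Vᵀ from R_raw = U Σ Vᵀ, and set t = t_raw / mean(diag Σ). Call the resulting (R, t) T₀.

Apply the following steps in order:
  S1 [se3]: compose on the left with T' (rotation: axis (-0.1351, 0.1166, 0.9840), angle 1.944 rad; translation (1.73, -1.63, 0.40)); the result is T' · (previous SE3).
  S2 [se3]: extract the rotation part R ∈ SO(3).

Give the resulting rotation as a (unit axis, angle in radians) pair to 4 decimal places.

source (pnp_recover): camera pose = R=[0.5008 -0.8459 -0.1835; 0.4880 0.1008 0.8670; -0.7149 -0.5238 0.4633], t=(0.0798, 0.1401, 5.7401)
after S1 (compose_se3): R=[-0.5757 0.2310 -0.7844; 0.0773 -0.9396 -0.3335; -0.8140 -0.2526 0.5230], t=(1.1534, 0.0137, 5.8718)
after S2 (rot_of_se3): [-0.5757 0.2310 -0.7844; 0.0773 -0.9396 -0.3335; -0.8140 -0.2526 0.5230]

rotation (axis_angle) = ((0.4590, 0.1683, -0.8724), 3.0534)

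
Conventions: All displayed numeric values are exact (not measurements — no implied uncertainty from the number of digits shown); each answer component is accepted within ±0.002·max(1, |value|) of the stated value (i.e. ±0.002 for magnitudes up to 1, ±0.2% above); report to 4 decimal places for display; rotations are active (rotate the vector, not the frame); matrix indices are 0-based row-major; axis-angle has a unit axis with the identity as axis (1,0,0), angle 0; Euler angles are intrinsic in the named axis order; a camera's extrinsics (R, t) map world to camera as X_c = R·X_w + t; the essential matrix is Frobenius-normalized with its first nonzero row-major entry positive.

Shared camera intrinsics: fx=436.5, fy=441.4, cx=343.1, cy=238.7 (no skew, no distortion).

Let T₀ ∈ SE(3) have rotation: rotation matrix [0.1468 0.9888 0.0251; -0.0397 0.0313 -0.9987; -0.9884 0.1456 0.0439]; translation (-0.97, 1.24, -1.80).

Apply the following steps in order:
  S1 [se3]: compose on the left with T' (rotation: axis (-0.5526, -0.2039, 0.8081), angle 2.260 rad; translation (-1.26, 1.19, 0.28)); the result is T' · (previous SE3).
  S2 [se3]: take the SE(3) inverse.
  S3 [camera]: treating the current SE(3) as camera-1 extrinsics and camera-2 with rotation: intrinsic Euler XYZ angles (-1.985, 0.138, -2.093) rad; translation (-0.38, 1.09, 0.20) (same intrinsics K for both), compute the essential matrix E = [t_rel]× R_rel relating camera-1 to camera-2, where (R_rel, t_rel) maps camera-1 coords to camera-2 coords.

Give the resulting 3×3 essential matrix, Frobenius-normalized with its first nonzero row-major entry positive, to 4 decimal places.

after S1 (compose_se3): R=[0.8750 -0.2778 0.3964; -0.0139 0.8041 0.5943; -0.4839 -0.5256 0.6997], t=(-0.0743, -0.5804, -0.8055)
after S2 (invert_se3): R=[0.8750 -0.0139 -0.4839; -0.2778 0.8041 -0.5256; 0.3964 0.5943 0.6997], t=(-0.3328, 0.0227, 0.9380)
after S3 (essential): [0.1756 0.1403 -0.0397; 0.5114 0.3603 0.2666; 0.1525 0.1998 -0.6499]

matrix = [0.1756 0.1403 -0.0397; 0.5114 0.3603 0.2666; 0.1525 0.1998 -0.6499]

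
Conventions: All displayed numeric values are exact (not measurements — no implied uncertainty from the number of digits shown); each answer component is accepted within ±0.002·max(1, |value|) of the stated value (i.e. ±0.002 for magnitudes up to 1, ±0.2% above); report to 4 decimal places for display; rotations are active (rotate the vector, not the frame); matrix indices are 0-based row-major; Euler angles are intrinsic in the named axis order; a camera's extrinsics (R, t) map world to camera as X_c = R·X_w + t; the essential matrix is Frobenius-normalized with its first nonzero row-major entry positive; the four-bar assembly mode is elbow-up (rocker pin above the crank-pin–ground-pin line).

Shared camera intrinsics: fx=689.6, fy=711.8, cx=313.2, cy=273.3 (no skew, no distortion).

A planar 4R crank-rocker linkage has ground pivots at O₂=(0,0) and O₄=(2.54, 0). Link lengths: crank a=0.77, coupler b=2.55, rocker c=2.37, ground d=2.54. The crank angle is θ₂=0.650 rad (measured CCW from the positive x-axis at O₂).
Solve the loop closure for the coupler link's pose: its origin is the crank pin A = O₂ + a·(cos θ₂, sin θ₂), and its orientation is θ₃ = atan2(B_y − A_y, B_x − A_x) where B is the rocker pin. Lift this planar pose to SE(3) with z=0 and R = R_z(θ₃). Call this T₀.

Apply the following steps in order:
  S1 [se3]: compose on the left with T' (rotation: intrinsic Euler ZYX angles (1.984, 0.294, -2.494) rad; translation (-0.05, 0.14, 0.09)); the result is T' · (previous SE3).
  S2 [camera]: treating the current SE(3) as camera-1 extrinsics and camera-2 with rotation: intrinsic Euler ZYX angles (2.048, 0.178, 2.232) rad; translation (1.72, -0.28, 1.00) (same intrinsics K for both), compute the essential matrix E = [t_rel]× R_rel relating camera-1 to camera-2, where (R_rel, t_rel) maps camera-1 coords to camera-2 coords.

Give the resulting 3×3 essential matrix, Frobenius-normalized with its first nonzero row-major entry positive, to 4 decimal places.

source (fourbar_fk): coupler pose = R=[0.6696 -0.7427 0.0000; 0.7427 0.6696 0.0000; 0.0000 0.0000 1.0000], t=(0.6130, 0.4660, 0.0000)
after S1 (compose_se3): R=[0.3372 0.8216 -0.4597; 0.7059 -0.5437 -0.4539; -0.6229 -0.1714 -0.7633], t=(0.0875, 0.7519, -0.3567)
after S2 (essential): [0.3485 0.0334 -0.1775; 0.5374 0.1442 0.3816; -0.2761 0.0329 0.5597]

matrix = [0.3485 0.0334 -0.1775; 0.5374 0.1442 0.3816; -0.2761 0.0329 0.5597]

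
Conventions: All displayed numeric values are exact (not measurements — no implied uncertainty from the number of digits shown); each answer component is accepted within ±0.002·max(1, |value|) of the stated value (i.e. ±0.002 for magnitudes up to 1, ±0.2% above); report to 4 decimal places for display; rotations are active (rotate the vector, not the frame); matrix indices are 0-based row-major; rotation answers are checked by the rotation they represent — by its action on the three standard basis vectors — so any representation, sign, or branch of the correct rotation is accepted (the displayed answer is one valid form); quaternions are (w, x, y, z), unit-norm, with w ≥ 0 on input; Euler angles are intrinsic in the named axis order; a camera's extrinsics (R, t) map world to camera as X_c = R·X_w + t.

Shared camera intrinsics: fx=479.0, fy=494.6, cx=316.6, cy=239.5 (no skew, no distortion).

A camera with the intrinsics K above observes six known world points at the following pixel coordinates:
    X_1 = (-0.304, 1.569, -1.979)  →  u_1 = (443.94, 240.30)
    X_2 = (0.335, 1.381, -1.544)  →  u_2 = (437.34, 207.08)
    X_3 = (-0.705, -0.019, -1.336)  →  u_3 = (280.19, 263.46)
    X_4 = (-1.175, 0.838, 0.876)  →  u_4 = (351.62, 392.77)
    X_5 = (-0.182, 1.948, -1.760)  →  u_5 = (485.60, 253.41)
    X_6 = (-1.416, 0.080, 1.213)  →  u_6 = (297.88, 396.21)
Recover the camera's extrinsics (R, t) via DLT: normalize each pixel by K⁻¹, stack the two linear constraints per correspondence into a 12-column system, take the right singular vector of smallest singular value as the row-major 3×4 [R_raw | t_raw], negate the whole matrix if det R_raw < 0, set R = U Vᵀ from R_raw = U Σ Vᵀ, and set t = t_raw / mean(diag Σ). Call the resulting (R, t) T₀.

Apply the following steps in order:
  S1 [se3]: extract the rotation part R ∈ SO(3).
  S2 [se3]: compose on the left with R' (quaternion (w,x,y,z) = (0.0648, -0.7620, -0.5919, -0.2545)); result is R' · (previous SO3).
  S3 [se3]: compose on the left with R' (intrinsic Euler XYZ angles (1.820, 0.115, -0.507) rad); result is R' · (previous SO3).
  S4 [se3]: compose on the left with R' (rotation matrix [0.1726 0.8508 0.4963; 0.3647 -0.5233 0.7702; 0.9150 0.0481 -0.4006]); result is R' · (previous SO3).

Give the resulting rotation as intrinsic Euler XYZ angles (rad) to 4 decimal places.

source (pnp_recover): camera pose = R=[0.3783 0.9183 0.1169; -0.8070 0.2654 0.5275; 0.4534 -0.2939 0.8414], t=(0.0498, 0.3902, 6.5709)
after S1 (rot_of_se3): [0.3783 0.9183 0.1169; -0.8070 0.2654 0.5275; 0.4534 -0.2939 0.8414]
after S2 (compose_so3): [-0.5493 0.3125 0.7750; 0.7449 0.6033 0.2847; -0.3785 0.7337 -0.5642]
after S3 (compose_so3): [-0.1612 0.6466 0.7456; 0.1249 -0.7360 0.6653; 0.9790 0.2003 0.0379]
after S4 (compose_so3): [0.5643 -0.4152 0.7135; 0.6299 0.7752 -0.0470; -0.5336 0.4760 0.6990]

rotation (euler_xyz) = (0.0672, 0.7946, 0.6343)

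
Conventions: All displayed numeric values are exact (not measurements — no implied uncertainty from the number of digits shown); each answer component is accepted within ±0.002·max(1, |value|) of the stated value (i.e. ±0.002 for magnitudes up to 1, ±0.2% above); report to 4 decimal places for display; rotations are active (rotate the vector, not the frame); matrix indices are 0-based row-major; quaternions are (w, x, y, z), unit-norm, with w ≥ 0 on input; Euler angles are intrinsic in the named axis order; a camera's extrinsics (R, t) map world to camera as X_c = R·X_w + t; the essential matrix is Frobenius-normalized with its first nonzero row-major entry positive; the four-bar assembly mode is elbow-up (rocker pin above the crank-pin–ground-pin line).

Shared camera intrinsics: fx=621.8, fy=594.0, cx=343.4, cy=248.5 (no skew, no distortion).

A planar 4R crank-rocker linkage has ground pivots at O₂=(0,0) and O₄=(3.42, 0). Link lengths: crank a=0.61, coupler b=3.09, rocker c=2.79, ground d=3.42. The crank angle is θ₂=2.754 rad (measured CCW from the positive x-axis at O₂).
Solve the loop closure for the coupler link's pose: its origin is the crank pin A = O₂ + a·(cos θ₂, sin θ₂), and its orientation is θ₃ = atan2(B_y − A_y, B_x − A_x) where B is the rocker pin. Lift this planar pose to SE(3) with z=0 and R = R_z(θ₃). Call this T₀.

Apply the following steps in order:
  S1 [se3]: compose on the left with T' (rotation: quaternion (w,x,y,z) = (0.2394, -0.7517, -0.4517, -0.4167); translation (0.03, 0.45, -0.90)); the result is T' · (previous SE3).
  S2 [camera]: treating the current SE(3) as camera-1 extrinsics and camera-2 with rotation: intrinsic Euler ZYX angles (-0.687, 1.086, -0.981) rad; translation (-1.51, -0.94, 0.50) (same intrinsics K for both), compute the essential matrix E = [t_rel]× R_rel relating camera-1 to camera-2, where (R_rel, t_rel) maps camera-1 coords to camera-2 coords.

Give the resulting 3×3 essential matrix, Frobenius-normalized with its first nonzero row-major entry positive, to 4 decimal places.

source (fourbar_fk): coupler pose = R=[0.7564 -0.6541 0.0000; 0.6541 0.7564 0.0000; 0.0000 0.0000 1.0000], t=(-0.5648, 0.2306, 0.0000)
after S1 (compose_se3): R=[0.7597 0.5045 0.4102; 0.0505 -0.6747 0.7363; 0.6483 -0.5387 -0.5381], t=(0.0944, 0.0691, -1.3721)
after S2 (essential): [0.4225 -0.2330 0.2388; -0.3693 0.1555 -0.2261; 0.1219 0.6194 0.3164]

matrix = [0.4225 -0.2330 0.2388; -0.3693 0.1555 -0.2261; 0.1219 0.6194 0.3164]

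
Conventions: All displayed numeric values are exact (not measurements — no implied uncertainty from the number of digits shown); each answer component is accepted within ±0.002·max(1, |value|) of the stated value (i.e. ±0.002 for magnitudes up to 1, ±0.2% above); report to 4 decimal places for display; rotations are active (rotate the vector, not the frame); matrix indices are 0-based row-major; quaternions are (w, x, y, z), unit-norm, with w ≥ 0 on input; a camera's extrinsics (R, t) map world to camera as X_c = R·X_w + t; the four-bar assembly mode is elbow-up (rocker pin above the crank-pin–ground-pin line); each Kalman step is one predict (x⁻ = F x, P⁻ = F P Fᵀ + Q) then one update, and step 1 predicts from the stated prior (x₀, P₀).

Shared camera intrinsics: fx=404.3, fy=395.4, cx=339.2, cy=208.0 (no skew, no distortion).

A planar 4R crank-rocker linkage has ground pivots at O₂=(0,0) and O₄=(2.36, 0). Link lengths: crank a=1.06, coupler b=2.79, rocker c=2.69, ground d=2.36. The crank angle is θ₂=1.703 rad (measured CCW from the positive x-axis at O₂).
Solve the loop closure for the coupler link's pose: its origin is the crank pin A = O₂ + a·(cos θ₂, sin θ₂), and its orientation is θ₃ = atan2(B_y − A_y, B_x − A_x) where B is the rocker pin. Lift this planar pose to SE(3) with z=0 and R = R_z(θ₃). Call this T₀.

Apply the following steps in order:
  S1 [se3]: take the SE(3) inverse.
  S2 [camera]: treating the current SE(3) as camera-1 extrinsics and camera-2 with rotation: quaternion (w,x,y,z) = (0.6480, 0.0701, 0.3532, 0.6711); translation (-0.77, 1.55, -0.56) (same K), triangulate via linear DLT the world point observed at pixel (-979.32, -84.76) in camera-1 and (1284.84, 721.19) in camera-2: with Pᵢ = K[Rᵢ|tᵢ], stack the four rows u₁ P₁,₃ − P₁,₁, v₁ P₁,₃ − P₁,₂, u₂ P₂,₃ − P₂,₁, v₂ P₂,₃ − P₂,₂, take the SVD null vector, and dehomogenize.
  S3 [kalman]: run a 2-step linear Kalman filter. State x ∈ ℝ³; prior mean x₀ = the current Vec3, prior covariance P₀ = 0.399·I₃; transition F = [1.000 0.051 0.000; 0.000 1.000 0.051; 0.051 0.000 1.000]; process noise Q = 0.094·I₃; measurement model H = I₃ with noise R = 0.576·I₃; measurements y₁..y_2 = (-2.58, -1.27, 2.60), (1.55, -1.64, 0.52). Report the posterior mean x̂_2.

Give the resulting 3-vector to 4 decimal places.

result = (-0.7393, -1.1121, 1.0990)

source (fourbar_fk): coupler pose = R=[0.8118 -0.5839 0.0000; 0.5839 0.8118 0.0000; 0.0000 0.0000 1.0000], t=(-0.1397, 1.0508, 0.0000)
after S1 (invert_se3): R=[0.8118 0.5839 0.0000; -0.5839 0.8118 0.0000; 0.0000 0.0000 1.0000], t=(-0.5001, -0.9346, 0.0000)
after S2 (triangulate): (-1.6610, -0.6696, 0.6867)
after S3 (kf_track): (-0.7393, -1.1121, 1.0990)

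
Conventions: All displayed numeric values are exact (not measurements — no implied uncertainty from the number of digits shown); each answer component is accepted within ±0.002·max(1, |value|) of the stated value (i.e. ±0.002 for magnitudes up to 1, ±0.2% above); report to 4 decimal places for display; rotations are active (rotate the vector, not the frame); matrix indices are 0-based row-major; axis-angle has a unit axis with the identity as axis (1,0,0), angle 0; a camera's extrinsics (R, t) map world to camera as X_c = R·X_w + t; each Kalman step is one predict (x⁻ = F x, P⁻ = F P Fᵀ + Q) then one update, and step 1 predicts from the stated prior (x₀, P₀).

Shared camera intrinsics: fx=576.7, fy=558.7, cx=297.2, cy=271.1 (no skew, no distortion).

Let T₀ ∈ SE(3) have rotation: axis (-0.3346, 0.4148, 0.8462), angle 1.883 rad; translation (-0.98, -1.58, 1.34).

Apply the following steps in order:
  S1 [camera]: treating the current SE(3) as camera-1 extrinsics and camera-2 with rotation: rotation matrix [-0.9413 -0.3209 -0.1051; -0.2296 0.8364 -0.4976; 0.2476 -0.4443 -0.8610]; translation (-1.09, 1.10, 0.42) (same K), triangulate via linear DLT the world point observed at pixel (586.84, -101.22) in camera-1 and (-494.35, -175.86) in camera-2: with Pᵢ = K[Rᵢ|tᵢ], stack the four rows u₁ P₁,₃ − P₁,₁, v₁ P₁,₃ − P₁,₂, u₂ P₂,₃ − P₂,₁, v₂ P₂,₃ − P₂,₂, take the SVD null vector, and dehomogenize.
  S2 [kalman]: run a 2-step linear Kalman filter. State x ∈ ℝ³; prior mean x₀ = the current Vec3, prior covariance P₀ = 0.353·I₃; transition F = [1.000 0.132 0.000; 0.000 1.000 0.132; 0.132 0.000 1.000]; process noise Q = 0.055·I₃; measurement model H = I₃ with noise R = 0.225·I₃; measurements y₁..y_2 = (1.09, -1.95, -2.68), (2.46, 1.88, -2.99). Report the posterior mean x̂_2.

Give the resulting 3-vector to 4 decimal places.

after S1 (triangulate): (0.4777, -1.6125, 0.5439)
after S2 (kf_track): (1.4743, -0.1892, -1.9793)

result = (1.4743, -0.1892, -1.9793)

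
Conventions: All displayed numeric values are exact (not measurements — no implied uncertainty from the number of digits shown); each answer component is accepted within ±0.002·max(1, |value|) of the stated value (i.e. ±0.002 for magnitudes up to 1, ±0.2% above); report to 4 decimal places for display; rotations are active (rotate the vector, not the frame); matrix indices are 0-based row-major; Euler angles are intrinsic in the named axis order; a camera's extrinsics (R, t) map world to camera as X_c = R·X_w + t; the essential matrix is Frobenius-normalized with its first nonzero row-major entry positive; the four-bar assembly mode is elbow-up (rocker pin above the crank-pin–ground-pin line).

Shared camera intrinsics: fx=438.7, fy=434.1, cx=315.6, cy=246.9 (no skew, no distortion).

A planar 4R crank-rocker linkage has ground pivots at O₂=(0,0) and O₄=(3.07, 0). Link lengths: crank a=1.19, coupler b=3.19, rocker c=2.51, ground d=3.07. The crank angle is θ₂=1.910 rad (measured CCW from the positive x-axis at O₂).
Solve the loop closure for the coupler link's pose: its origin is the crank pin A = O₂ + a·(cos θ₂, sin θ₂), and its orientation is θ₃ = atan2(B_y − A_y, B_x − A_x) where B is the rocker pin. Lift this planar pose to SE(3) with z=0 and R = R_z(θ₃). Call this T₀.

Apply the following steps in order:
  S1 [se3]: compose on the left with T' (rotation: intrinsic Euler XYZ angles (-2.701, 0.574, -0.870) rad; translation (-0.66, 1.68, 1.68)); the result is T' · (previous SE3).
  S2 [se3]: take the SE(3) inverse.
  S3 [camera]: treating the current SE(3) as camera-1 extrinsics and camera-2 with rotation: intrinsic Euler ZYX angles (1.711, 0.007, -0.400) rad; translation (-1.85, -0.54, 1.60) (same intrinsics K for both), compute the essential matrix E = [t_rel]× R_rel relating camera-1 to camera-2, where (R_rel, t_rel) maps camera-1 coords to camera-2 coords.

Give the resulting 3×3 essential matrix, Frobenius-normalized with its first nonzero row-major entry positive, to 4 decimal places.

matrix = [0.4019 0.2565 0.1276; -0.0136 -0.5005 0.4782; 0.4269 0.1227 0.2826]

source (fourbar_fk): coupler pose = R=[0.9098 -0.4150 0.0000; 0.4150 0.9098 0.0000; 0.0000 0.0000 1.0000], t=(-0.3960, 1.1222, 0.0000)
after S1 (compose_se3): R=[0.7590 0.3593 0.5430; 0.1777 -0.9166 0.3581; 0.6264 -0.1753 -0.7595], t=(-0.1541, 0.6122, 1.5382)
after S2 (invert_se3): R=[0.7590 0.1777 0.6264; 0.3593 -0.9166 -0.1753; 0.5430 0.3581 -0.7595], t=(-0.9553, 0.8863, 1.0328)
after S3 (essential): [0.4019 0.2565 0.1276; -0.0136 -0.5005 0.4782; 0.4269 0.1227 0.2826]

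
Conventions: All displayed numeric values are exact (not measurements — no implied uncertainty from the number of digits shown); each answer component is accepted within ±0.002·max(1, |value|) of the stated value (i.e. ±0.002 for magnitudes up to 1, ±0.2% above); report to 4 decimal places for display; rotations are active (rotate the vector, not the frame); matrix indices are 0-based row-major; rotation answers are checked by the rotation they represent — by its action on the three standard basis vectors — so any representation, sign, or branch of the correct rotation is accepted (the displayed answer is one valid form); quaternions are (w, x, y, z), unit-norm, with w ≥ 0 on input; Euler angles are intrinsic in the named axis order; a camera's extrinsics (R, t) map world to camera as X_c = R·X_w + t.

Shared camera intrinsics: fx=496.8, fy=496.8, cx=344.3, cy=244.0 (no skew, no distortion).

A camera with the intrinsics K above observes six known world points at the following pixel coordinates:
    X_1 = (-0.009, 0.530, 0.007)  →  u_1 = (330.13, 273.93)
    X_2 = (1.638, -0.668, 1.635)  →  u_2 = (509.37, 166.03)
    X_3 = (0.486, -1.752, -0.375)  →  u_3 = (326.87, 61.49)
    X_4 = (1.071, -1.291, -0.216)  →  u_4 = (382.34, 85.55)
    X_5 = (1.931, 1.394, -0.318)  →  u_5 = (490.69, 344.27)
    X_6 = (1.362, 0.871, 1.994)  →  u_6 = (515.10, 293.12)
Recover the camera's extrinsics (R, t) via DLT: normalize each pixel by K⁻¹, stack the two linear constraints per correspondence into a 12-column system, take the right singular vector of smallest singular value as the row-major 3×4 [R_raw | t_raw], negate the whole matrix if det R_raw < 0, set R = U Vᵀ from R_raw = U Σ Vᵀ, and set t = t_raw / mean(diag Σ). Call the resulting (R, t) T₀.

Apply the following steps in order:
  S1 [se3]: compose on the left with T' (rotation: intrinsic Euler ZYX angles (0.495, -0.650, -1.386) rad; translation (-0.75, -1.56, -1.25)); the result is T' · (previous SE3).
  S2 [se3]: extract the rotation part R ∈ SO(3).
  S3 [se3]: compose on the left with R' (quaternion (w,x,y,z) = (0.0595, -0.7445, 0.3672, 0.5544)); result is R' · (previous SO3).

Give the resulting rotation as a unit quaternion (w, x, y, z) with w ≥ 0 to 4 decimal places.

source (pnp_recover): camera pose = R=[0.7756 0.0768 0.6265; -0.1719 0.9807 0.0926; -0.6074 -0.1795 0.7739], t=(-0.2000, -0.1801, 5.7604)
after S1 (compose_se3): R=[0.8114 0.5830 0.0422; -0.2763 0.3189 0.9066; 0.5151 -0.7473 0.4199], t=(-4.2221, 2.9628, -0.3875)
after S2 (rot_of_se3): [0.8114 0.5830 0.0422; -0.2763 0.3189 0.9066; 0.5151 -0.7473 0.4199]
after S3 (compose_so3): [-0.1395 0.4562 -0.8789; 0.0651 -0.8814 -0.4678; -0.9881 -0.1225 0.0933]

rotation (quat) = (0.1345, 0.6420, 0.2030, -0.7270)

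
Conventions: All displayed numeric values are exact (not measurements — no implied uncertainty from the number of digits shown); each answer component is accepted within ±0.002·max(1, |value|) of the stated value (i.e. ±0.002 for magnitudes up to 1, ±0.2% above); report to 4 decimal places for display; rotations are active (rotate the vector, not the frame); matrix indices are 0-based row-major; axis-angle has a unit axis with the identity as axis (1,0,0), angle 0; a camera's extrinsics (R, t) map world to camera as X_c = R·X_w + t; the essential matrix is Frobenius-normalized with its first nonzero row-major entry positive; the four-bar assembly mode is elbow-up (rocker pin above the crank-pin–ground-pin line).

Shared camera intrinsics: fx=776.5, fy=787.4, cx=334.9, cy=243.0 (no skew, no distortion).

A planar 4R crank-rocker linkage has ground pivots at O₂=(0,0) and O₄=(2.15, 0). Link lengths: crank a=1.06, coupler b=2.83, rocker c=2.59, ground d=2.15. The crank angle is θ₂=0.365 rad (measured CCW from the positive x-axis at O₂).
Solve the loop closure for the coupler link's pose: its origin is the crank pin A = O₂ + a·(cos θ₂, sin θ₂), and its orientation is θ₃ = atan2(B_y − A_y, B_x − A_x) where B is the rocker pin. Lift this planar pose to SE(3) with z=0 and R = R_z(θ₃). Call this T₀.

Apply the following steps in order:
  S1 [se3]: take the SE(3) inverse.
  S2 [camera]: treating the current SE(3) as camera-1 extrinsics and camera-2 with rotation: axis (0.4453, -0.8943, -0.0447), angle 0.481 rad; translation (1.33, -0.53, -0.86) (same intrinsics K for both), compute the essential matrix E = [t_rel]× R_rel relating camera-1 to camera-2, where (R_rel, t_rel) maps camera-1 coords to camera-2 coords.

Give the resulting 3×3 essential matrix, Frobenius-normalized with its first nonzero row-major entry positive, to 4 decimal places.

source (fourbar_fk): coupler pose = R=[0.6677 -0.7444 0.0000; 0.7444 0.6677 0.0000; 0.0000 0.0000 1.0000], t=(0.9902, 0.3784, 0.0000)
after S1 (invert_se3): R=[0.6677 0.7444 0.0000; -0.7444 0.6677 -0.0000; 0.0000 0.0000 1.0000], t=(-0.9428, 0.4844, 0.0000)
after S2 (essential): [0.0492 0.0934 -0.0859; -0.3680 0.1957 -0.5668; 0.5157 0.4380 -0.1691]

matrix = [0.0492 0.0934 -0.0859; -0.3680 0.1957 -0.5668; 0.5157 0.4380 -0.1691]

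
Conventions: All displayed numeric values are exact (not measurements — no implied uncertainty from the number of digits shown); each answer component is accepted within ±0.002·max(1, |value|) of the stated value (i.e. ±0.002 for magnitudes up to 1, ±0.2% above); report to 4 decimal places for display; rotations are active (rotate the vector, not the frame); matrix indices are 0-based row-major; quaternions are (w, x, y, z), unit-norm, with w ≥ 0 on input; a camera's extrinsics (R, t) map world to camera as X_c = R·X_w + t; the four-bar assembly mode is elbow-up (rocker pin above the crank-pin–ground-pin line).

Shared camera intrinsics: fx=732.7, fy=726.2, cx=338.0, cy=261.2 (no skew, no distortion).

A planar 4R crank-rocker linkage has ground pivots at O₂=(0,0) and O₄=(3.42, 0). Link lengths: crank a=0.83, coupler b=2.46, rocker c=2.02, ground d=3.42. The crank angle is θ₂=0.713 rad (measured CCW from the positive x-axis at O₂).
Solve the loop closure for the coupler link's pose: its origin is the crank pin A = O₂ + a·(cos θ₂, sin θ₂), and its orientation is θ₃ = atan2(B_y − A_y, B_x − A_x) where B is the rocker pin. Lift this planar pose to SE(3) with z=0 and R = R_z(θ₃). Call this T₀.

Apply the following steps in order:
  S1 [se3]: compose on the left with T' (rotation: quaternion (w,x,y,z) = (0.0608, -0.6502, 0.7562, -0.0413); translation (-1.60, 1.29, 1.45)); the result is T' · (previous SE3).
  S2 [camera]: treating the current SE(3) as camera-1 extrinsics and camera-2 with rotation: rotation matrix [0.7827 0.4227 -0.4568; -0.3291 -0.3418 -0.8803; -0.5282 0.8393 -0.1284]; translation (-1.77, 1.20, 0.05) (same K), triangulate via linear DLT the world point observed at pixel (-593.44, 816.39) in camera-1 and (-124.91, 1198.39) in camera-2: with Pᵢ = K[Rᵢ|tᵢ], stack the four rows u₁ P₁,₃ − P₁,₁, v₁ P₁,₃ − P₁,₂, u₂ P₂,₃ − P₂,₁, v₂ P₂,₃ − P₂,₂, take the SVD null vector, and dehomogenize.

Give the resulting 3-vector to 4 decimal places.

source (fourbar_fk): coupler pose = R=[0.8384 -0.5450 0.0000; 0.5450 0.8384 0.0000; 0.0000 0.0000 1.0000], t=(0.6278, 0.5429, 0.0000)
after S1 (compose_se3): R=[-0.6565 -0.7401 0.1457; -0.7464 0.6653 0.0166; -0.1092 -0.0978 -0.9892], t=(-2.2235, 0.7515, 1.3492)
after S2 (triangulate): (-0.3705, 1.3137, -1.2136)

result = (-0.3705, 1.3137, -1.2136)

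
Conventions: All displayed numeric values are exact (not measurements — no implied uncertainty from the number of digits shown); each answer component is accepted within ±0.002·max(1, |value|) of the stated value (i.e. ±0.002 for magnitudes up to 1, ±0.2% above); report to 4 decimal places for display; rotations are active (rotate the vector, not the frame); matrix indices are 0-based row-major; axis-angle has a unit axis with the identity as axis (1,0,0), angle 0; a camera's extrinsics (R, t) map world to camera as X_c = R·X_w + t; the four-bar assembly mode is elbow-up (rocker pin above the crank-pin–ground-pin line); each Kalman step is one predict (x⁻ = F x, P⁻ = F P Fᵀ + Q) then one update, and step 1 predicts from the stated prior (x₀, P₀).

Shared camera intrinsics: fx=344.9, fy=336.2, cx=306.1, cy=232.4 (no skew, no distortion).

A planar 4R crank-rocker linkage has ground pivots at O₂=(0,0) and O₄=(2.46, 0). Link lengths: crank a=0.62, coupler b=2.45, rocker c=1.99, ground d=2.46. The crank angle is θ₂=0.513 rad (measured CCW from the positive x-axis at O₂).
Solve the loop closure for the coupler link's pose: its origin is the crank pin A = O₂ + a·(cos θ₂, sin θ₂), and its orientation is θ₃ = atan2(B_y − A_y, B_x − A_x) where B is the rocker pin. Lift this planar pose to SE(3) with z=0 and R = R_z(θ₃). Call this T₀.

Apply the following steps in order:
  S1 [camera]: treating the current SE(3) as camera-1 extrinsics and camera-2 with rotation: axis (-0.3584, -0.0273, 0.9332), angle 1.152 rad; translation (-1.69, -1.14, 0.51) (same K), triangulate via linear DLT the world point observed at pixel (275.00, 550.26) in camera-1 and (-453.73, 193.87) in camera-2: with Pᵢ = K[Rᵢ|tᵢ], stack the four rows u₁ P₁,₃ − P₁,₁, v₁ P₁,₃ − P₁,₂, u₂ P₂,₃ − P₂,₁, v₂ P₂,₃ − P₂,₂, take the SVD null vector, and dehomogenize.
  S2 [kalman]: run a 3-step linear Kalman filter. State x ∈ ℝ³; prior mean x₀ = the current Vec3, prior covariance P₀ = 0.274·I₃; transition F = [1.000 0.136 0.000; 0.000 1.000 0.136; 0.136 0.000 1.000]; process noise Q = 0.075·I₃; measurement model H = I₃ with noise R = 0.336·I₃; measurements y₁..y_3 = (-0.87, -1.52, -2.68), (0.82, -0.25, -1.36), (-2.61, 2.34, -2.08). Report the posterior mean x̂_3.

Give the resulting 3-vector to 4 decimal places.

source (fourbar_fk): coupler pose = R=[0.7275 -0.6861 0.0000; 0.6861 0.7275 0.0000; 0.0000 0.0000 1.0000], t=(0.5402, 0.3043, 0.0000)
after S1 (triangulate): (0.1531, 1.1198, 1.2946)
after S2 (kf_track): (-0.9717, 0.5411, -1.4443)

result = (-0.9717, 0.5411, -1.4443)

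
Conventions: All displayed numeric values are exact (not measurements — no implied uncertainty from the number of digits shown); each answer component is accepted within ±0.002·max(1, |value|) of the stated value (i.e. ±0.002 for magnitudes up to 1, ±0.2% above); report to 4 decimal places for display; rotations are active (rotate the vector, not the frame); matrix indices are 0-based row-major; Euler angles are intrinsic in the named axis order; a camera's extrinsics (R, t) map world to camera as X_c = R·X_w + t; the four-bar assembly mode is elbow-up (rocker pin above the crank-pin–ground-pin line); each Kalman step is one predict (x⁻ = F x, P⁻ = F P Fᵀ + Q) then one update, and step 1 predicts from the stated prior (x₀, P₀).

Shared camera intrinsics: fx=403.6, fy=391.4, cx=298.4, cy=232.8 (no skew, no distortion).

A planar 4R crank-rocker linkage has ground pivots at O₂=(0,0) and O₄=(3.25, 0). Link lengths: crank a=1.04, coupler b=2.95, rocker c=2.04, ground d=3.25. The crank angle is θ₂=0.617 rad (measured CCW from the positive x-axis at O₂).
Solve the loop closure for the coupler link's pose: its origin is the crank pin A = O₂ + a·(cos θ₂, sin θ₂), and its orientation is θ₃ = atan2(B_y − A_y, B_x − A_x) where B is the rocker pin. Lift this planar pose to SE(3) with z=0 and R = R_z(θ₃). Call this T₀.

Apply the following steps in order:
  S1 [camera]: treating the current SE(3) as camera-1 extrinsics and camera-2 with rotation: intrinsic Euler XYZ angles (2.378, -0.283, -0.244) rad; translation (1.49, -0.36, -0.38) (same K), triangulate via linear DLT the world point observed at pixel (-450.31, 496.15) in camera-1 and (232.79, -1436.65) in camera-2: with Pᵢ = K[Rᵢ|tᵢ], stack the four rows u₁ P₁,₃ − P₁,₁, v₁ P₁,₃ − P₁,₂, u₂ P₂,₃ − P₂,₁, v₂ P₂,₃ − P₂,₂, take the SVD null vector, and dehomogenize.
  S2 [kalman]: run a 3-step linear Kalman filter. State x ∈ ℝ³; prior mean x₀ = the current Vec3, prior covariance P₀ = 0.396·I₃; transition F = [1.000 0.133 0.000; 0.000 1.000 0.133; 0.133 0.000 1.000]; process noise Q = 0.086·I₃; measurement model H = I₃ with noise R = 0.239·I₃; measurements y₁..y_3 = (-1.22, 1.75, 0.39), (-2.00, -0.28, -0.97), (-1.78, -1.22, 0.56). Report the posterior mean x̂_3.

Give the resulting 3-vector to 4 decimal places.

source (fourbar_fk): coupler pose = R=[0.8746 -0.4849 0.0000; 0.4849 0.8746 0.0000; 0.0000 0.0000 1.0000], t=(0.8482, 0.6017, 0.0000)
after S1 (triangulate): (-1.6489, 0.5914, 0.4747)
after S2 (kf_track): (-1.6825, -0.2993, -0.1507)

result = (-1.6825, -0.2993, -0.1507)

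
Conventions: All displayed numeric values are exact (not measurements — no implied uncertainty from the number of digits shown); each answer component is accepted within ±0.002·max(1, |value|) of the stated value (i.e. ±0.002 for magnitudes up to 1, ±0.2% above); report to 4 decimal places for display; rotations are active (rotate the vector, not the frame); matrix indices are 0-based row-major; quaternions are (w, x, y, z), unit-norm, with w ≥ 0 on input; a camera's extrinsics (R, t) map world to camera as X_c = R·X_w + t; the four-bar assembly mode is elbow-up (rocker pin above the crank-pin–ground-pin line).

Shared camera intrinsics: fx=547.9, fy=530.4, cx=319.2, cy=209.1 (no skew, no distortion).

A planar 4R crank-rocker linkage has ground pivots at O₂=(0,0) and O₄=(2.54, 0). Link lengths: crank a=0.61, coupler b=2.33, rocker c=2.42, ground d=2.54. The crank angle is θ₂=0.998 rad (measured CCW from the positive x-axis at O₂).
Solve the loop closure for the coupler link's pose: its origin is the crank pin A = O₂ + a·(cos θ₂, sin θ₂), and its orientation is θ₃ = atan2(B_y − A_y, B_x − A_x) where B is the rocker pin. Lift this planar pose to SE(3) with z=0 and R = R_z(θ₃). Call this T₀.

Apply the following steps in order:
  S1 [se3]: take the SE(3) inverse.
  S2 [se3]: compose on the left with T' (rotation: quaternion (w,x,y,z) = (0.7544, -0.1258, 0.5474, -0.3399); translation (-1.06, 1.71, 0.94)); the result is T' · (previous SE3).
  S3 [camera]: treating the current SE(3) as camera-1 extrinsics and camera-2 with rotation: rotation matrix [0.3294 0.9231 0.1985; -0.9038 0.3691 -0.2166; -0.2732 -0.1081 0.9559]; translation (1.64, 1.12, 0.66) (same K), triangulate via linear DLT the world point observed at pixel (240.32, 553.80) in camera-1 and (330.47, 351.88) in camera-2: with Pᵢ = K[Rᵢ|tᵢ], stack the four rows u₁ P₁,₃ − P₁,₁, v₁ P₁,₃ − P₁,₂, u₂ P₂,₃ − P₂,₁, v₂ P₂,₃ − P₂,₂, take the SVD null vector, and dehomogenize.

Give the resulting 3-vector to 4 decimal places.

source (fourbar_fk): coupler pose = R=[0.6370 -0.7709 0.0000; 0.7709 0.6370 0.0000; 0.0000 0.0000 1.0000], t=(0.3306, 0.5126, 0.0000)
after S1 (invert_se3): R=[0.6370 0.7709 0.0000; -0.7709 0.6370 -0.0000; 0.0000 0.0000 1.0000], t=(-0.6058, -0.0717, 0.0000)
after S2 (compose_se3): R=[-0.1810 0.3698 0.9113; -0.9827 -0.0318 -0.1823; -0.0384 -0.9286 0.3691], t=(-1.1897, 2.0512, 1.4287)
after S3 (triangulate): (-0.5242, -1.8322, 1.3674)

result = (-0.5242, -1.8322, 1.3674)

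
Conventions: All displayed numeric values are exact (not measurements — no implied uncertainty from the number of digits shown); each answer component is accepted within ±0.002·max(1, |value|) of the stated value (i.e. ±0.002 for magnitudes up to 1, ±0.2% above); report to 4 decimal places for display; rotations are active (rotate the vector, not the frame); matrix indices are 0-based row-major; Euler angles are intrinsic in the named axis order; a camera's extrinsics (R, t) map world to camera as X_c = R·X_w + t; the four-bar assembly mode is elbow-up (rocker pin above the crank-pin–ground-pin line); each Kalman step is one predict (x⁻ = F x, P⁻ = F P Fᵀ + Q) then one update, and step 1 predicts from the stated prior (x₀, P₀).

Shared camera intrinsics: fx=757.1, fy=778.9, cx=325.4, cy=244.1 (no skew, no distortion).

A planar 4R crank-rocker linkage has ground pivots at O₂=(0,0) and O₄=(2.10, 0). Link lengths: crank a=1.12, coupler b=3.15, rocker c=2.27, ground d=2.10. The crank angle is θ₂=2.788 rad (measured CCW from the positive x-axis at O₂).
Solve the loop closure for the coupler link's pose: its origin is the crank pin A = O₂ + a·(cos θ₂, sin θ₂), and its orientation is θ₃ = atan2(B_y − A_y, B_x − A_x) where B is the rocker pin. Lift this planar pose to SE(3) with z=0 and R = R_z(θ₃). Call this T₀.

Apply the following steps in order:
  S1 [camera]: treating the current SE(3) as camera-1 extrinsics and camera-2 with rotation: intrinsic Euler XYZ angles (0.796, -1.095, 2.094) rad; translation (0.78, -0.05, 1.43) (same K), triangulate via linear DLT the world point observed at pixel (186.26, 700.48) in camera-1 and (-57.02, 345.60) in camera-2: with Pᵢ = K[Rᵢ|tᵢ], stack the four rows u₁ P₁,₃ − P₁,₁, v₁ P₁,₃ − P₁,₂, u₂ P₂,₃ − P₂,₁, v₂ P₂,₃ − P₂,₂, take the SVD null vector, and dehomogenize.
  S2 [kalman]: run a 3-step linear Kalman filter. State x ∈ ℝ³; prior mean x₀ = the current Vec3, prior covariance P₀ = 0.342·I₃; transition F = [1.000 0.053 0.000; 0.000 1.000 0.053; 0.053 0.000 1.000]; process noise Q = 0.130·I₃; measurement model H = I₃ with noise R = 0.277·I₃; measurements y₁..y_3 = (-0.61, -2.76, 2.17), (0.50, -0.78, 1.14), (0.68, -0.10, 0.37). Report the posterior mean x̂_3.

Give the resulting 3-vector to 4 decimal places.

result = (0.4053, -0.5922, 0.9905)

source (fourbar_fk): coupler pose = R=[0.8187 -0.5743 0.0000; 0.5743 0.8187 0.0000; 0.0000 0.0000 1.0000], t=(-1.0507, 0.3878, 0.0000)
after S1 (triangulate): (0.9738, 0.1372, 1.8080)
after S2 (kf_track): (0.4053, -0.5922, 0.9905)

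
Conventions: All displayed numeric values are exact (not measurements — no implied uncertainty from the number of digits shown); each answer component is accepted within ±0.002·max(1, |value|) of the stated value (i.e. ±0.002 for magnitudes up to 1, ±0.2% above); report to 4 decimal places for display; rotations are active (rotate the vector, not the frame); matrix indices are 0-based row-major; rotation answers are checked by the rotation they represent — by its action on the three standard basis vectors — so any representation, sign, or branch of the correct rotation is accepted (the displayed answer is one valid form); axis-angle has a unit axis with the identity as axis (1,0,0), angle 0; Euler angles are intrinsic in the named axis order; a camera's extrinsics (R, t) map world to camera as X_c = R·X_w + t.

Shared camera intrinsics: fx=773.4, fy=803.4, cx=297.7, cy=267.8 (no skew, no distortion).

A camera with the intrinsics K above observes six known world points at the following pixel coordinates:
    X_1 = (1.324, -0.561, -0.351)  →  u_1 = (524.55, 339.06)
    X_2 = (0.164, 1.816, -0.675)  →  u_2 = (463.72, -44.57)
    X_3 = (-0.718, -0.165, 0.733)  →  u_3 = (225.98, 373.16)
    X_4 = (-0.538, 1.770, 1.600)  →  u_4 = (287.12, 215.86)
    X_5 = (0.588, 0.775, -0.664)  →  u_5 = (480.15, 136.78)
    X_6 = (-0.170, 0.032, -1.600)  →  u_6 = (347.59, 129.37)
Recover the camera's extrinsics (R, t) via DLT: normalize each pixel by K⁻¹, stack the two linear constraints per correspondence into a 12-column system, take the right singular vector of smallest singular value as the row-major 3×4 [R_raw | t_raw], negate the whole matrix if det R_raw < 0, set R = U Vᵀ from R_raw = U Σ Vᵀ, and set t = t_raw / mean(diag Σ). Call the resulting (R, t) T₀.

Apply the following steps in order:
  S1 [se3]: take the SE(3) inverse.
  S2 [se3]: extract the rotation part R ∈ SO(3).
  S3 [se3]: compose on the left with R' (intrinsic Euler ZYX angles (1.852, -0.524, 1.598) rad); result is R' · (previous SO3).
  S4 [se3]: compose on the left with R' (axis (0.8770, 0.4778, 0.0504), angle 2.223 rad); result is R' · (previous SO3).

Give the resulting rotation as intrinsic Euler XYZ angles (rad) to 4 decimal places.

source (pnp_recover): camera pose = R=[0.9833 0.1510 -0.1018; 0.1795 -0.7099 0.6810; 0.0306 -0.6879 -0.7251], t=(0.3900, 0.1000, 4.9196)
after S1 (invert_se3): R=[0.9833 0.1795 0.0306; 0.1510 -0.7099 -0.6879; -0.1018 0.6810 -0.7251], t=(-0.5518, 3.3964, 3.5390)
after S2 (rot_of_se3): [0.9833 0.1795 0.0306; 0.1510 -0.7099 -0.6879; -0.1018 0.6810 -0.7251]
after S3 (compose_so3): [-0.3087 0.4913 -0.8145; 0.7170 0.6829 0.1402; 0.6250 -0.5407 -0.5630]
after S4 (compose_so3): [0.5416 0.4978 -0.6774; -0.8038 0.5425 -0.2440; 0.2460 0.6767 0.6940]

rotation (euler_xyz) = (0.3382, -0.7442, -0.7433)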